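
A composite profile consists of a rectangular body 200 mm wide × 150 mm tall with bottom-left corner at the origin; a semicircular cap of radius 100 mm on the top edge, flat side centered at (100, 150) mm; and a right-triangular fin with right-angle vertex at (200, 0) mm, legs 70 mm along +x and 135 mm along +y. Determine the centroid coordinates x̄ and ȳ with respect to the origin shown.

x̄ = 111.55 mm, ȳ = 108.77 mm

rectangular body: A = 200 × 150 = 30000.00, centroid at (100.00, 75.00).
semicircular top: A = ½π·100² = 15707.96, centroid at (100.00, 192.44).
triangular fin: A = ½·70·135 = 4725.00, centroid at (223.33, 45.00).
ΣA = 50432.96 mm²
ΣAx̄ = (30000.00)(100.00) + (15707.96)(100.00) + (4725.00)(223.33) = 5626046.33 mm³
ΣAȳ = (30000.00)(75.00) + (15707.96)(192.44) + (4725.00)(45.00) = 5485486.16 mm³
x̄ = 5626046.33 / 50432.96 = 111.55 mm
ȳ = 5485486.16 / 50432.96 = 108.77 mm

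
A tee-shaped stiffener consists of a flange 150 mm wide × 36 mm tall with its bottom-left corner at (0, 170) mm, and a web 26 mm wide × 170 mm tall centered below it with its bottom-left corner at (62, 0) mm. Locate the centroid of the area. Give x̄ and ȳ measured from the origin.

x̄ = 75.00 mm, ȳ = 141.64 mm

web: A = 26 × 170 = 4420.00, centroid at (75.00, 85.00).
flange: A = 150 × 36 = 5400.00, centroid at (75.00, 188.00).
ΣA = 9820.00 mm²
ΣAx̄ = (4420.00)(75.00) + (5400.00)(75.00) = 736500.00 mm³
ΣAȳ = (4420.00)(85.00) + (5400.00)(188.00) = 1390900.00 mm³
x̄ = 736500.00 / 9820.00 = 75.00 mm
ȳ = 1390900.00 / 9820.00 = 141.64 mm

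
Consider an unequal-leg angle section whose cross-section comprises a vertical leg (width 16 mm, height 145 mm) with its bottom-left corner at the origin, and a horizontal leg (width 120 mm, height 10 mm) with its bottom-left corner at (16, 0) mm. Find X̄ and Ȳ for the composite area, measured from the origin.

X̄ = 31.18 mm, Ȳ = 49.49 mm

vertical leg: A = 16 × 145 = 2320.00, centroid at (8.00, 72.50).
horizontal leg: A = 120 × 10 = 1200.00, centroid at (76.00, 5.00).
ΣA = 3520.00 mm²
ΣAX̄ = (2320.00)(8.00) + (1200.00)(76.00) = 109760.00 mm³
ΣAȲ = (2320.00)(72.50) + (1200.00)(5.00) = 174200.00 mm³
X̄ = 109760.00 / 3520.00 = 31.18 mm
Ȳ = 174200.00 / 3520.00 = 49.49 mm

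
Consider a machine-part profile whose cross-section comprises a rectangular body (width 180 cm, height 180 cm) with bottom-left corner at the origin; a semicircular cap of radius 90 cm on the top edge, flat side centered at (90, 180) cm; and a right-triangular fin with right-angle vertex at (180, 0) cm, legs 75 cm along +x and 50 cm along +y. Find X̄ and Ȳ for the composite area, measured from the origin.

Part | A | x̄ᵢ | ȳᵢ | A·x̄ᵢ | A·ȳᵢ
rectangular body | 32400.00 | 90.00 | 90.00 | 2916000.00 | 2916000.00
semicircular top | 12723.45 | 90.00 | 218.20 | 1145110.52 | 2776221.04
triangular fin | 1875.00 | 205.00 | 16.67 | 384375.00 | 31250.00
Σ | 46998.45 |  |  | 4445485.52 | 5723471.04
X̄ = 4445485.52 / 46998.45 = 94.59 cm
Ȳ = 5723471.04 / 46998.45 = 121.78 cm

X̄ = 94.59 cm, Ȳ = 121.78 cm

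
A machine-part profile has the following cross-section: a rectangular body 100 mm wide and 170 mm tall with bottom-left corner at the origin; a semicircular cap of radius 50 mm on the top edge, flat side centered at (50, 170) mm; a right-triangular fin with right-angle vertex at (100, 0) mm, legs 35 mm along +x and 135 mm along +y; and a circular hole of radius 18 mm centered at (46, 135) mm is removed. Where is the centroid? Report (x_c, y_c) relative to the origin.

rectangular body: A = 100 × 170 = 17000.00, centroid at (50.00, 85.00).
semicircular top: A = ½π·50² = 3926.99, centroid at (50.00, 191.22).
triangular fin: A = ½·35·135 = 2362.50, centroid at (111.67, 45.00).
hole: A = −π·18² = -1017.88, centroid at (46.00, 135.00).
ΣA = 22271.61 mm², ΣAx_c = 1263339.74 mm³, ΣAy_c = 2164821.01 mm³.
x_c = 1263339.74/22271.61 = 56.72 mm; y_c = 2164821.01/22271.61 = 97.20 mm.

x_c = 56.72 mm, y_c = 97.20 mm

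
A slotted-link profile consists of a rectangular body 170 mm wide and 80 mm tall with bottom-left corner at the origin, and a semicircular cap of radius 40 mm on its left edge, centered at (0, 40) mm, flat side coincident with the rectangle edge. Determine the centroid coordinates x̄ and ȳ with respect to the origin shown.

x̄ = 69.09 mm, ȳ = 40.00 mm

Part | A | x̄ᵢ | ȳᵢ | A·x̄ᵢ | A·ȳᵢ
rectangular body | 13600.00 | 85.00 | 40.00 | 1156000.00 | 544000.00
semicircular end | 2513.27 | -16.98 | 40.00 | -42666.67 | 100530.96
Σ | 16113.27 |  |  | 1113333.33 | 644530.96
x̄ = 1113333.33 / 16113.27 = 69.09 mm
ȳ = 644530.96 / 16113.27 = 40.00 mm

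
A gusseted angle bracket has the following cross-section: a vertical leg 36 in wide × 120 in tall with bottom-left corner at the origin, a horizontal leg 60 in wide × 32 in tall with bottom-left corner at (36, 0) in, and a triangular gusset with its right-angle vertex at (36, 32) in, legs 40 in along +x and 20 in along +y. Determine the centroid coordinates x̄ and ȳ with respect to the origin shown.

x̄ = 33.77 in, ȳ = 45.99 in

Part | A | x̄ᵢ | ȳᵢ | A·x̄ᵢ | A·ȳᵢ
vertical leg | 4320.00 | 18.00 | 60.00 | 77760.00 | 259200.00
horizontal leg | 1920.00 | 66.00 | 16.00 | 126720.00 | 30720.00
gusset | 400.00 | 49.33 | 38.67 | 19733.33 | 15466.67
Σ | 6640.00 |  |  | 224213.33 | 305386.67
x̄ = 224213.33 / 6640.00 = 33.77 in
ȳ = 305386.67 / 6640.00 = 45.99 in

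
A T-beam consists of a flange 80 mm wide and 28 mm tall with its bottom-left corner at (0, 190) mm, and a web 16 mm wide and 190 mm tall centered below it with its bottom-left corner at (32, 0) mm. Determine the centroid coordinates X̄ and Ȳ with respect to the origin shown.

Part | A | x̄ᵢ | ȳᵢ | A·x̄ᵢ | A·ȳᵢ
web | 3040.00 | 40.00 | 95.00 | 121600.00 | 288800.00
flange | 2240.00 | 40.00 | 204.00 | 89600.00 | 456960.00
Σ | 5280.00 |  |  | 211200.00 | 745760.00
X̄ = 211200.00 / 5280.00 = 40.00 mm
Ȳ = 745760.00 / 5280.00 = 141.24 mm

X̄ = 40.00 mm, Ȳ = 141.24 mm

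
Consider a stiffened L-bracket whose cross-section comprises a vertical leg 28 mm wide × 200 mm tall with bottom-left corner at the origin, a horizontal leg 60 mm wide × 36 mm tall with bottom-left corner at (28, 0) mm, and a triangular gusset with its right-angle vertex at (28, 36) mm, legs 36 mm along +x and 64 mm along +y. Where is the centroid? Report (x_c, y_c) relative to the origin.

x_c = 28.03 mm, y_c = 74.61 mm

Part | A | x̄ᵢ | ȳᵢ | A·x̄ᵢ | A·ȳᵢ
vertical leg | 5600.00 | 14.00 | 100.00 | 78400.00 | 560000.00
horizontal leg | 2160.00 | 58.00 | 18.00 | 125280.00 | 38880.00
gusset | 1152.00 | 40.00 | 57.33 | 46080.00 | 66048.00
Σ | 8912.00 |  |  | 249760.00 | 664928.00
x_c = 249760.00 / 8912.00 = 28.03 mm
y_c = 664928.00 / 8912.00 = 74.61 mm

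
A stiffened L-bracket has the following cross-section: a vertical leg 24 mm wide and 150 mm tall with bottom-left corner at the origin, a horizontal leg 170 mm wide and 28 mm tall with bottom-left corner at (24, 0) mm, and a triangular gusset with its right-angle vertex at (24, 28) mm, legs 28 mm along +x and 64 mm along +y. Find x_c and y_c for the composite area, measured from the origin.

vertical leg: A = 24 × 150 = 3600.00, centroid at (12.00, 75.00).
horizontal leg: A = 170 × 28 = 4760.00, centroid at (109.00, 14.00).
gusset: A = ½·28·64 = 896.00, centroid at (33.33, 49.33).
ΣA = 9256.00 mm²
ΣAx_c = (3600.00)(12.00) + (4760.00)(109.00) + (896.00)(33.33) = 591906.67 mm³
ΣAy_c = (3600.00)(75.00) + (4760.00)(14.00) + (896.00)(49.33) = 380842.67 mm³
x_c = 591906.67 / 9256.00 = 63.95 mm
y_c = 380842.67 / 9256.00 = 41.15 mm

x_c = 63.95 mm, y_c = 41.15 mm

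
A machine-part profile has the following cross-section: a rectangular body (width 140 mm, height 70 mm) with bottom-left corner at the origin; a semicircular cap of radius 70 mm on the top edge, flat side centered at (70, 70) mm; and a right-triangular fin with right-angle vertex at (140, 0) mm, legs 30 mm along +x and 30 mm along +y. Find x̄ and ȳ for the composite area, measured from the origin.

rectangular body: A = 140 × 70 = 9800.00, centroid at (70.00, 35.00).
semicircular top: A = ½π·70² = 7696.90, centroid at (70.00, 99.71).
triangular fin: A = ½·30·30 = 450.00, centroid at (150.00, 10.00).
ΣA = 17946.90 mm²
ΣAx̄ = (9800.00)(70.00) + (7696.90)(70.00) + (450.00)(150.00) = 1292283.14 mm³
ΣAȳ = (9800.00)(35.00) + (7696.90)(99.71) + (450.00)(10.00) = 1114949.81 mm³
x̄ = 1292283.14 / 17946.90 = 72.01 mm
ȳ = 1114949.81 / 17946.90 = 62.12 mm

x̄ = 72.01 mm, ȳ = 62.12 mm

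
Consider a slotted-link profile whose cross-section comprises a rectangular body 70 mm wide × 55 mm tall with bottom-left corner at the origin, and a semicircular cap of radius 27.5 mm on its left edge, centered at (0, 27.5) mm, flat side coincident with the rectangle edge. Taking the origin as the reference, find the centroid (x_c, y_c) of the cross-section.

Part | A | x̄ᵢ | ȳᵢ | A·x̄ᵢ | A·ȳᵢ
rectangular body | 3850.00 | 35.00 | 27.50 | 134750.00 | 105875.00
semicircular end | 1187.91 | -11.67 | 27.50 | -13864.58 | 32667.65
Σ | 5037.91 |  |  | 120885.42 | 138542.65
x_c = 120885.42 / 5037.91 = 24.00 mm
y_c = 138542.65 / 5037.91 = 27.50 mm

x_c = 24.00 mm, y_c = 27.50 mm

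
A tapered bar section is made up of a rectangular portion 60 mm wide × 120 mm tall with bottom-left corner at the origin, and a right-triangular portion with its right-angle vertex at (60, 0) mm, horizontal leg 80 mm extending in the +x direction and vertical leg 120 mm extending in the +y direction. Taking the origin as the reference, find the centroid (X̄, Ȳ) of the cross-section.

X̄ = 52.67 mm, Ȳ = 52.00 mm

rectangular portion: A = 60 × 120 = 7200.00, centroid at (30.00, 60.00).
triangular portion: A = ½·80·120 = 4800.00, centroid at (86.67, 40.00).
ΣA = 12000.00 mm², ΣAX̄ = 632000.00 mm³, ΣAȲ = 624000.00 mm³.
X̄ = 632000.00/12000.00 = 52.67 mm; Ȳ = 624000.00/12000.00 = 52.00 mm.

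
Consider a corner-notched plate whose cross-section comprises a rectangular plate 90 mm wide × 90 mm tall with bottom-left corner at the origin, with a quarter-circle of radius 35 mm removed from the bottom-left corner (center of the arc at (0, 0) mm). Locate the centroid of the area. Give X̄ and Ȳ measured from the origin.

X̄ = 49.06 mm, Ȳ = 49.06 mm

plate: A = 90 × 90 = 8100.00, centroid at (45.00, 45.00).
removed quarter-circle: A = −¼π·35² = -962.11, centroid at (14.85, 14.85).
ΣA = 7137.89 mm², ΣAX̄ = 350208.33 mm³, ΣAȲ = 350208.33 mm³.
X̄ = 350208.33/7137.89 = 49.06 mm; Ȳ = 350208.33/7137.89 = 49.06 mm.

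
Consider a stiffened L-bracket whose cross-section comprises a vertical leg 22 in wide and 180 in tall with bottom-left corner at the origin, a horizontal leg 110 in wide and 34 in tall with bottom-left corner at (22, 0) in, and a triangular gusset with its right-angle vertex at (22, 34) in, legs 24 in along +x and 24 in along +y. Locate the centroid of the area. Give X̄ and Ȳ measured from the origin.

X̄ = 42.59 in, Ȳ = 54.09 in

vertical leg: A = 22 × 180 = 3960.00, centroid at (11.00, 90.00).
horizontal leg: A = 110 × 34 = 3740.00, centroid at (77.00, 17.00).
gusset: A = ½·24·24 = 288.00, centroid at (30.00, 42.00).
ΣA = 7988.00 in², ΣAX̄ = 340180.00 in³, ΣAȲ = 432076.00 in³.
X̄ = 340180.00/7988.00 = 42.59 in; Ȳ = 432076.00/7988.00 = 54.09 in.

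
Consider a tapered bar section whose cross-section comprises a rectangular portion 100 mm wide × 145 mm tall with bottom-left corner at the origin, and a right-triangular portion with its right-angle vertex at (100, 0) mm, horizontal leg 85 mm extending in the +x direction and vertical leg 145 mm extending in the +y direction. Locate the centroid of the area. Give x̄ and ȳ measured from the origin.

Part | A | x̄ᵢ | ȳᵢ | A·x̄ᵢ | A·ȳᵢ
rectangular portion | 14500.00 | 50.00 | 72.50 | 725000.00 | 1051250.00
triangular portion | 6162.50 | 128.33 | 48.33 | 790854.17 | 297854.17
Σ | 20662.50 |  |  | 1515854.17 | 1349104.17
x̄ = 1515854.17 / 20662.50 = 73.36 mm
ȳ = 1349104.17 / 20662.50 = 65.29 mm

x̄ = 73.36 mm, ȳ = 65.29 mm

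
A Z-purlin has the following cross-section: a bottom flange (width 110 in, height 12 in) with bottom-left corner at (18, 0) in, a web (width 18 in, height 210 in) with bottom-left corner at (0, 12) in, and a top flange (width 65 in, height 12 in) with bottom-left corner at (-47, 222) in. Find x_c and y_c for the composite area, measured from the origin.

bottom flange: A = 110 × 12 = 1320.00, centroid at (73.00, 6.00).
web: A = 18 × 210 = 3780.00, centroid at (9.00, 117.00).
top flange: A = 65 × 12 = 780.00, centroid at (-14.50, 228.00).
ΣA = 5880.00 in², ΣAx_c = 119070.00 in³, ΣAy_c = 628020.00 in³.
x_c = 119070.00/5880.00 = 20.25 in; y_c = 628020.00/5880.00 = 106.81 in.

x_c = 20.25 in, y_c = 106.81 in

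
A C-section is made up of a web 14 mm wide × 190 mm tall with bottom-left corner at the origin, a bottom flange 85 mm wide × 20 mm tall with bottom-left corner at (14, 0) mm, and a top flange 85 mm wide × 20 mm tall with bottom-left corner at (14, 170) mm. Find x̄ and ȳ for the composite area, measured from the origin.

Part | A | x̄ᵢ | ȳᵢ | A·x̄ᵢ | A·ȳᵢ
web | 2660.00 | 7.00 | 95.00 | 18620.00 | 252700.00
bottom flange | 1700.00 | 56.50 | 10.00 | 96050.00 | 17000.00
top flange | 1700.00 | 56.50 | 180.00 | 96050.00 | 306000.00
Σ | 6060.00 |  |  | 210720.00 | 575700.00
x̄ = 210720.00 / 6060.00 = 34.77 mm
ȳ = 575700.00 / 6060.00 = 95.00 mm

x̄ = 34.77 mm, ȳ = 95.00 mm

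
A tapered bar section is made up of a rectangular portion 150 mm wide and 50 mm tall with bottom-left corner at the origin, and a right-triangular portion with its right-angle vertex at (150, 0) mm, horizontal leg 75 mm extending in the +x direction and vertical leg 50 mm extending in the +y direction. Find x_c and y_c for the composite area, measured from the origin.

Part | A | x̄ᵢ | ȳᵢ | A·x̄ᵢ | A·ȳᵢ
rectangular portion | 7500.00 | 75.00 | 25.00 | 562500.00 | 187500.00
triangular portion | 1875.00 | 175.00 | 16.67 | 328125.00 | 31250.00
Σ | 9375.00 |  |  | 890625.00 | 218750.00
x_c = 890625.00 / 9375.00 = 95.00 mm
y_c = 218750.00 / 9375.00 = 23.33 mm

x_c = 95.00 mm, y_c = 23.33 mm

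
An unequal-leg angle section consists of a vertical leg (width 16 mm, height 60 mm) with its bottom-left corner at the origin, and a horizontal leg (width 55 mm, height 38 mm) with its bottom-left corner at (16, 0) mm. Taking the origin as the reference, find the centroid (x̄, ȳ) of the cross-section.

vertical leg: A = 16 × 60 = 960.00, centroid at (8.00, 30.00).
horizontal leg: A = 55 × 38 = 2090.00, centroid at (43.50, 19.00).
ΣA = 3050.00 mm²
ΣAx̄ = (960.00)(8.00) + (2090.00)(43.50) = 98595.00 mm³
ΣAȳ = (960.00)(30.00) + (2090.00)(19.00) = 68510.00 mm³
x̄ = 98595.00 / 3050.00 = 32.33 mm
ȳ = 68510.00 / 3050.00 = 22.46 mm

x̄ = 32.33 mm, ȳ = 22.46 mm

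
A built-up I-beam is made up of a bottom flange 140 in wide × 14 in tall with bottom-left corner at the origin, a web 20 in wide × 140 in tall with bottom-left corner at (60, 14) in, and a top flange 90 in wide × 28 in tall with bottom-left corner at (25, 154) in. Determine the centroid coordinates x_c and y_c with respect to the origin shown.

x_c = 70.00 in, y_c = 92.35 in

bottom flange: A = 140 × 14 = 1960.00, centroid at (70.00, 7.00).
web: A = 20 × 140 = 2800.00, centroid at (70.00, 84.00).
top flange: A = 90 × 28 = 2520.00, centroid at (70.00, 168.00).
ΣA = 7280.00 in²
ΣAx_c = (1960.00)(70.00) + (2800.00)(70.00) + (2520.00)(70.00) = 509600.00 in³
ΣAy_c = (1960.00)(7.00) + (2800.00)(84.00) + (2520.00)(168.00) = 672280.00 in³
x_c = 509600.00 / 7280.00 = 70.00 in
y_c = 672280.00 / 7280.00 = 92.35 in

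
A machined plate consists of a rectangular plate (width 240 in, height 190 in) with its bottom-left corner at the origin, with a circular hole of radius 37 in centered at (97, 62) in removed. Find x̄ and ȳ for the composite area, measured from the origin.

Part | A | x̄ᵢ | ȳᵢ | A·x̄ᵢ | A·ȳᵢ
plate | 45600.00 | 120.00 | 95.00 | 5472000.00 | 4332000.00
hole | -4300.84 | 97.00 | 62.00 | -417181.51 | -266652.10
Σ | 41299.16 |  |  | 5054818.49 | 4065347.90
x̄ = 5054818.49 / 41299.16 = 122.40 in
ȳ = 4065347.90 / 41299.16 = 98.44 in

x̄ = 122.40 in, ȳ = 98.44 in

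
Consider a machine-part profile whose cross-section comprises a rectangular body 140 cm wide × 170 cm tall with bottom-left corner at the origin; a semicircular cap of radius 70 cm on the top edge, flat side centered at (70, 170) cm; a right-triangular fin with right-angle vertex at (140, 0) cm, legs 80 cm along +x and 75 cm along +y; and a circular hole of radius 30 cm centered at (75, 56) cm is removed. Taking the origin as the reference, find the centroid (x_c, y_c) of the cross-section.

x_c = 78.71 cm, y_c = 109.78 cm

Part | A | x̄ᵢ | ȳᵢ | A·x̄ᵢ | A·ȳᵢ
rectangular body | 23800.00 | 70.00 | 85.00 | 1666000.00 | 2023000.00
semicircular top | 7696.90 | 70.00 | 199.71 | 538783.14 | 1537140.01
triangular fin | 3000.00 | 166.67 | 25.00 | 500000.00 | 75000.00
hole | -2827.43 | 75.00 | 56.00 | -212057.50 | -158336.27
Σ | 31669.47 |  |  | 2492725.64 | 3476803.74
x_c = 2492725.64 / 31669.47 = 78.71 cm
y_c = 3476803.74 / 31669.47 = 109.78 cm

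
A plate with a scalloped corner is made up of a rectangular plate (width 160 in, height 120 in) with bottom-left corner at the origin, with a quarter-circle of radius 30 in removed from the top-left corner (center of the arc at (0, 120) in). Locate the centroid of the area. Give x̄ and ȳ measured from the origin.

x̄ = 82.57 in, ȳ = 58.19 in

plate: A = 160 × 120 = 19200.00, centroid at (80.00, 60.00).
removed quarter-circle: A = −¼π·30² = -706.86, centroid at (12.73, 107.27).
ΣA = 18493.14 in², ΣAx̄ = 1527000.00 in³, ΣAȳ = 1076177.00 in³.
x̄ = 1527000.00/18493.14 = 82.57 in; ȳ = 1076177.00/18493.14 = 58.19 in.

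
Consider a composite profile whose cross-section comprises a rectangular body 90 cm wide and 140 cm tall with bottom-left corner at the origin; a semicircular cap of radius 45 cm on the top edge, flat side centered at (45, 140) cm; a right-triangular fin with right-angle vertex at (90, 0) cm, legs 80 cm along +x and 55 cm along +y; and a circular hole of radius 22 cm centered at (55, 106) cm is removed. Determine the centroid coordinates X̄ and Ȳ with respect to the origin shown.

rectangular body: A = 90 × 140 = 12600.00, centroid at (45.00, 70.00).
semicircular top: A = ½π·45² = 3180.86, centroid at (45.00, 159.10).
triangular fin: A = ½·80·55 = 2200.00, centroid at (116.67, 18.33).
hole: A = −π·22² = -1520.53, centroid at (55.00, 106.00).
ΣA = 16460.33 cm², ΣAX̄ = 883176.29 cm³, ΣAȲ = 1267227.82 cm³.
X̄ = 883176.29/16460.33 = 53.65 cm; Ȳ = 1267227.82/16460.33 = 76.99 cm.

X̄ = 53.65 cm, Ȳ = 76.99 cm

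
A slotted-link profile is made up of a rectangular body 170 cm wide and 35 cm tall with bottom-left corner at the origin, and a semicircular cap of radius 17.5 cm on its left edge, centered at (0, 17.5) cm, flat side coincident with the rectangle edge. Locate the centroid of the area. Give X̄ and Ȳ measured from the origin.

rectangular body: A = 170 × 35 = 5950.00, centroid at (85.00, 17.50).
semicircular end: A = ½π·17.5² = 481.06, centroid at (-7.43, 17.50).
ΣA = 6431.06 cm²
ΣAX̄ = (5950.00)(85.00) + (481.06)(-7.43) = 502177.08 cm³
ΣAȲ = (5950.00)(17.50) + (481.06)(17.50) = 112543.49 cm³
X̄ = 502177.08 / 6431.06 = 78.09 cm
Ȳ = 112543.49 / 6431.06 = 17.50 cm

X̄ = 78.09 cm, Ȳ = 17.50 cm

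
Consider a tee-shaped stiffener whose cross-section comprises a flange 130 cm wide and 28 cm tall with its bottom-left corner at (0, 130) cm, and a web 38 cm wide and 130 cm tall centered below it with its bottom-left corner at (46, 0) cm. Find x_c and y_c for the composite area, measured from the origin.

x_c = 65.00 cm, y_c = 98.52 cm

web: A = 38 × 130 = 4940.00, centroid at (65.00, 65.00).
flange: A = 130 × 28 = 3640.00, centroid at (65.00, 144.00).
ΣA = 8580.00 cm²
ΣAx_c = (4940.00)(65.00) + (3640.00)(65.00) = 557700.00 cm³
ΣAy_c = (4940.00)(65.00) + (3640.00)(144.00) = 845260.00 cm³
x_c = 557700.00 / 8580.00 = 65.00 cm
y_c = 845260.00 / 8580.00 = 98.52 cm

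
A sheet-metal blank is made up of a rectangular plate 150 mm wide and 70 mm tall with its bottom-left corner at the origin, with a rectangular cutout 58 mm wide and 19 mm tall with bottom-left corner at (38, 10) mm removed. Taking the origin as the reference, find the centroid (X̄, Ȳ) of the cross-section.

plate: A = 150 × 70 = 10500.00, centroid at (75.00, 35.00).
hole: A = −(58 × 19) = -1102.00, centroid at (67.00, 19.50).
ΣA = 9398.00 mm², ΣAX̄ = 713666.00 mm³, ΣAȲ = 346011.00 mm³.
X̄ = 713666.00/9398.00 = 75.94 mm; Ȳ = 346011.00/9398.00 = 36.82 mm.

X̄ = 75.94 mm, Ȳ = 36.82 mm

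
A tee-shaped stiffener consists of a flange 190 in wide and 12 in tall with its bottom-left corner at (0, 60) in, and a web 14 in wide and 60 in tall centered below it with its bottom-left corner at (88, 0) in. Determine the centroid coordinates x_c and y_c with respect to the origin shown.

Part | A | x̄ᵢ | ȳᵢ | A·x̄ᵢ | A·ȳᵢ
web | 840.00 | 95.00 | 30.00 | 79800.00 | 25200.00
flange | 2280.00 | 95.00 | 66.00 | 216600.00 | 150480.00
Σ | 3120.00 |  |  | 296400.00 | 175680.00
x_c = 296400.00 / 3120.00 = 95.00 in
y_c = 175680.00 / 3120.00 = 56.31 in

x_c = 95.00 in, y_c = 56.31 in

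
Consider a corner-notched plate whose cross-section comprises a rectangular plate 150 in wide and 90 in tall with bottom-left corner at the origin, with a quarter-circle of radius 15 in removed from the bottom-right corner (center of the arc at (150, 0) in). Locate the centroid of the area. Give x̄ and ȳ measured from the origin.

x̄ = 74.09 in, ȳ = 45.51 in

plate: A = 150 × 90 = 13500.00, centroid at (75.00, 45.00).
removed quarter-circle: A = −¼π·15² = -176.71, centroid at (143.63, 6.37).
ΣA = 13323.29 in²
ΣAx̄ = (13500.00)(75.00) + (-176.71)(143.63) = 987117.81 in³
ΣAȳ = (13500.00)(45.00) + (-176.71)(6.37) = 606375.00 in³
x̄ = 987117.81 / 13323.29 = 74.09 in
ȳ = 606375.00 / 13323.29 = 45.51 in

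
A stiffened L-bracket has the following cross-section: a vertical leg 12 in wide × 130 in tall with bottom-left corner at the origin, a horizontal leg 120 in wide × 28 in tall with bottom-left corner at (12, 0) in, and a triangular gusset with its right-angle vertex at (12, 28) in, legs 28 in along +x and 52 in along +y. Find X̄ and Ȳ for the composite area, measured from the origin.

X̄ = 47.24 in, Ȳ = 32.13 in

vertical leg: A = 12 × 130 = 1560.00, centroid at (6.00, 65.00).
horizontal leg: A = 120 × 28 = 3360.00, centroid at (72.00, 14.00).
gusset: A = ½·28·52 = 728.00, centroid at (21.33, 45.33).
ΣA = 5648.00 in², ΣAX̄ = 266810.67 in³, ΣAȲ = 181442.67 in³.
X̄ = 266810.67/5648.00 = 47.24 in; Ȳ = 181442.67/5648.00 = 32.13 in.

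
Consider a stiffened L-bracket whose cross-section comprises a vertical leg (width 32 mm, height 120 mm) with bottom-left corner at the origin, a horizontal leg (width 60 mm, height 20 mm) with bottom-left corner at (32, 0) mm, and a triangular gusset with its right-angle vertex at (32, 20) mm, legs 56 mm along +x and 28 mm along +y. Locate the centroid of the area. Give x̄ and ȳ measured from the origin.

x̄ = 30.14 mm, ȳ = 45.57 mm

vertical leg: A = 32 × 120 = 3840.00, centroid at (16.00, 60.00).
horizontal leg: A = 60 × 20 = 1200.00, centroid at (62.00, 10.00).
gusset: A = ½·56·28 = 784.00, centroid at (50.67, 29.33).
ΣA = 5824.00 mm², ΣAx̄ = 175562.67 mm³, ΣAȳ = 265397.33 mm³.
x̄ = 175562.67/5824.00 = 30.14 mm; ȳ = 265397.33/5824.00 = 45.57 mm.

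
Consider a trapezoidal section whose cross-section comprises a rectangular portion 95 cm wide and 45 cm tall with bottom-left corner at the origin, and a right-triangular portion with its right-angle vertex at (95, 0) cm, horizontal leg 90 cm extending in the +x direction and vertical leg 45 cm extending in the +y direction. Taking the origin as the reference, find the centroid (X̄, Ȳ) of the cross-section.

X̄ = 72.41 cm, Ȳ = 20.09 cm

Part | A | x̄ᵢ | ȳᵢ | A·x̄ᵢ | A·ȳᵢ
rectangular portion | 4275.00 | 47.50 | 22.50 | 203062.50 | 96187.50
triangular portion | 2025.00 | 125.00 | 15.00 | 253125.00 | 30375.00
Σ | 6300.00 |  |  | 456187.50 | 126562.50
X̄ = 456187.50 / 6300.00 = 72.41 cm
Ȳ = 126562.50 / 6300.00 = 20.09 cm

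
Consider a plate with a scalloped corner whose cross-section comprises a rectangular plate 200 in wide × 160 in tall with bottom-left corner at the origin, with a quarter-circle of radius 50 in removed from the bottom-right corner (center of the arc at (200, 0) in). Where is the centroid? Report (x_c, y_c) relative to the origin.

plate: A = 200 × 160 = 32000.00, centroid at (100.00, 80.00).
removed quarter-circle: A = −¼π·50² = -1963.50, centroid at (178.78, 21.22).
ΣA = 30036.50 in²
ΣAx_c = (32000.00)(100.00) + (-1963.50)(178.78) = 2848967.58 in³
ΣAy_c = (32000.00)(80.00) + (-1963.50)(21.22) = 2518333.33 in³
x_c = 2848967.58 / 30036.50 = 94.85 in
y_c = 2518333.33 / 30036.50 = 83.84 in

x_c = 94.85 in, y_c = 83.84 in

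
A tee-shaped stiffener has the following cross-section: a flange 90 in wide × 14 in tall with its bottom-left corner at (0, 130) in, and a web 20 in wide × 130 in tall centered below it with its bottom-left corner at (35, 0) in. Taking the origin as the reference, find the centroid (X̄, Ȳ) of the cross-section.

X̄ = 45.00 in, Ȳ = 88.50 in

web: A = 20 × 130 = 2600.00, centroid at (45.00, 65.00).
flange: A = 90 × 14 = 1260.00, centroid at (45.00, 137.00).
ΣA = 3860.00 in², ΣAX̄ = 173700.00 in³, ΣAȲ = 341620.00 in³.
X̄ = 173700.00/3860.00 = 45.00 in; Ȳ = 341620.00/3860.00 = 88.50 in.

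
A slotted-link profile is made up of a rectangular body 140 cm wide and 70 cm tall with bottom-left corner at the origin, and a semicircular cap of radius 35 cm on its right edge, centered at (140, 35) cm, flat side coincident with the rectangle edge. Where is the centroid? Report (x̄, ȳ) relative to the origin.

rectangular body: A = 140 × 70 = 9800.00, centroid at (70.00, 35.00).
semicircular end: A = ½π·35² = 1924.23, centroid at (154.85, 35.00).
ΣA = 11724.23 cm²
ΣAx̄ = (9800.00)(70.00) + (1924.23)(154.85) = 983974.90 cm³
ΣAȳ = (9800.00)(35.00) + (1924.23)(35.00) = 410347.89 cm³
x̄ = 983974.90 / 11724.23 = 83.93 cm
ȳ = 410347.89 / 11724.23 = 35.00 cm

x̄ = 83.93 cm, ȳ = 35.00 cm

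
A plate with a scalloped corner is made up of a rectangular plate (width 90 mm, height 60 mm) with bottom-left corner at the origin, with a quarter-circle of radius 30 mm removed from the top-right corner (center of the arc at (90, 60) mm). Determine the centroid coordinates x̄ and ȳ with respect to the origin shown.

x̄ = 40.14 mm, ȳ = 27.40 mm

Part | A | x̄ᵢ | ȳᵢ | A·x̄ᵢ | A·ȳᵢ
plate | 5400.00 | 45.00 | 30.00 | 243000.00 | 162000.00
removed quarter-circle | -706.86 | 77.27 | 47.27 | -54617.25 | -33411.50
Σ | 4693.14 |  |  | 188382.75 | 128588.50
x̄ = 188382.75 / 4693.14 = 40.14 mm
ȳ = 128588.50 / 4693.14 = 27.40 mm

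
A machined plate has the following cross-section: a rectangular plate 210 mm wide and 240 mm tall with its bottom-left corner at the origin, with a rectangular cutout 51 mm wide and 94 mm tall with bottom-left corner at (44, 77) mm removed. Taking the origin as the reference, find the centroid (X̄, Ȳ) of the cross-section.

X̄ = 108.73 mm, Ȳ = 119.58 mm

plate: A = 210 × 240 = 50400.00, centroid at (105.00, 120.00).
hole: A = −(51 × 94) = -4794.00, centroid at (69.50, 124.00).
ΣA = 45606.00 mm², ΣAX̄ = 4958817.00 mm³, ΣAȲ = 5453544.00 mm³.
X̄ = 4958817.00/45606.00 = 108.73 mm; Ȳ = 5453544.00/45606.00 = 119.58 mm.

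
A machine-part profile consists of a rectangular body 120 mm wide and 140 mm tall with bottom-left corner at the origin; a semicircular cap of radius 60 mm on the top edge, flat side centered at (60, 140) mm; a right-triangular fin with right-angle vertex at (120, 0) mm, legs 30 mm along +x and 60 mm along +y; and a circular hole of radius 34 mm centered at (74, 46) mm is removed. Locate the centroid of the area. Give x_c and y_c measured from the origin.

x_c = 60.62 mm, y_c = 99.51 mm

Part | A | x̄ᵢ | ȳᵢ | A·x̄ᵢ | A·ȳᵢ
rectangular body | 16800.00 | 60.00 | 70.00 | 1008000.00 | 1176000.00
semicircular top | 5654.87 | 60.00 | 165.46 | 339292.01 | 935681.35
triangular fin | 900.00 | 130.00 | 20.00 | 117000.00 | 18000.00
hole | -3631.68 | 74.00 | 46.00 | -268744.40 | -167057.33
Σ | 19723.19 |  |  | 1195547.60 | 1962624.02
x_c = 1195547.60 / 19723.19 = 60.62 mm
y_c = 1962624.02 / 19723.19 = 99.51 mm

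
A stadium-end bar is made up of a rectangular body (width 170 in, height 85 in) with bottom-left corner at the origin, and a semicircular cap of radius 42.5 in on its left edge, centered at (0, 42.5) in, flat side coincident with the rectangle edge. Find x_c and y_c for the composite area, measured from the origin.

x_c = 68.09 in, y_c = 42.50 in

rectangular body: A = 170 × 85 = 14450.00, centroid at (85.00, 42.50).
semicircular end: A = ½π·42.5² = 2837.25, centroid at (-18.04, 42.50).
ΣA = 17287.25 in²
ΣAx_c = (14450.00)(85.00) + (2837.25)(-18.04) = 1177072.92 in³
ΣAy_c = (14450.00)(42.50) + (2837.25)(42.50) = 734708.16 in³
x_c = 1177072.92 / 17287.25 = 68.09 in
y_c = 734708.16 / 17287.25 = 42.50 in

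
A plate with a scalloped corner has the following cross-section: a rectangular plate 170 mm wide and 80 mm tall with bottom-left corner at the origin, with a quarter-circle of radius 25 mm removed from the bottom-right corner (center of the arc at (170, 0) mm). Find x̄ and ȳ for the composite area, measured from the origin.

plate: A = 170 × 80 = 13600.00, centroid at (85.00, 40.00).
removed quarter-circle: A = −¼π·25² = -490.87, centroid at (159.39, 10.61).
ΣA = 13109.13 mm²
ΣAx̄ = (13600.00)(85.00) + (-490.87)(159.39) = 1077759.78 mm³
ΣAȳ = (13600.00)(40.00) + (-490.87)(10.61) = 538791.67 mm³
x̄ = 1077759.78 / 13109.13 = 82.21 mm
ȳ = 538791.67 / 13109.13 = 41.10 mm

x̄ = 82.21 mm, ȳ = 41.10 mm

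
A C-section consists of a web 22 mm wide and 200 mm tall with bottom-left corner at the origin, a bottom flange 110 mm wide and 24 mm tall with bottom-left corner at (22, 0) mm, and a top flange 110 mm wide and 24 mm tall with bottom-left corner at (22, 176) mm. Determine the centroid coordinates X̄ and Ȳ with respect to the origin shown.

Part | A | x̄ᵢ | ȳᵢ | A·x̄ᵢ | A·ȳᵢ
web | 4400.00 | 11.00 | 100.00 | 48400.00 | 440000.00
bottom flange | 2640.00 | 77.00 | 12.00 | 203280.00 | 31680.00
top flange | 2640.00 | 77.00 | 188.00 | 203280.00 | 496320.00
Σ | 9680.00 |  |  | 454960.00 | 968000.00
X̄ = 454960.00 / 9680.00 = 47.00 mm
Ȳ = 968000.00 / 9680.00 = 100.00 mm

X̄ = 47.00 mm, Ȳ = 100.00 mm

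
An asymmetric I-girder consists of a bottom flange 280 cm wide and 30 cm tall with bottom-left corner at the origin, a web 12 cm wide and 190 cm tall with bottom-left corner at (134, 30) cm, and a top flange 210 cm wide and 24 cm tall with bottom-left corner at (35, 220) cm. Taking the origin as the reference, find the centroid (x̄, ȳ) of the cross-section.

Part | A | x̄ᵢ | ȳᵢ | A·x̄ᵢ | A·ȳᵢ
bottom flange | 8400.00 | 140.00 | 15.00 | 1176000.00 | 126000.00
web | 2280.00 | 140.00 | 125.00 | 319200.00 | 285000.00
top flange | 5040.00 | 140.00 | 232.00 | 705600.00 | 1169280.00
Σ | 15720.00 |  |  | 2200800.00 | 1580280.00
x̄ = 2200800.00 / 15720.00 = 140.00 cm
ȳ = 1580280.00 / 15720.00 = 100.53 cm

x̄ = 140.00 cm, ȳ = 100.53 cm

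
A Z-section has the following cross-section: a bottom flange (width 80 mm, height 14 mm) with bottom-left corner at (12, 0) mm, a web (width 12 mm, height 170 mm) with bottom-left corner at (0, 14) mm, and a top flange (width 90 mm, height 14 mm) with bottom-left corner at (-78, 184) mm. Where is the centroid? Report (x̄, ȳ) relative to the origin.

bottom flange: A = 80 × 14 = 1120.00, centroid at (52.00, 7.00).
web: A = 12 × 170 = 2040.00, centroid at (6.00, 99.00).
top flange: A = 90 × 14 = 1260.00, centroid at (-33.00, 191.00).
ΣA = 4420.00 mm²
ΣAx̄ = (1120.00)(52.00) + (2040.00)(6.00) + (1260.00)(-33.00) = 28900.00 mm³
ΣAȳ = (1120.00)(7.00) + (2040.00)(99.00) + (1260.00)(191.00) = 450460.00 mm³
x̄ = 28900.00 / 4420.00 = 6.54 mm
ȳ = 450460.00 / 4420.00 = 101.91 mm

x̄ = 6.54 mm, ȳ = 101.91 mm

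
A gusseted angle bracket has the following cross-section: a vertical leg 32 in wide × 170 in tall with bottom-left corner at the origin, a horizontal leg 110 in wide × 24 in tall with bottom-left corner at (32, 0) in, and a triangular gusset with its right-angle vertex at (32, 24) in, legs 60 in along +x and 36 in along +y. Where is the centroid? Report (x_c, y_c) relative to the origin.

vertical leg: A = 32 × 170 = 5440.00, centroid at (16.00, 85.00).
horizontal leg: A = 110 × 24 = 2640.00, centroid at (87.00, 12.00).
gusset: A = ½·60·36 = 1080.00, centroid at (52.00, 36.00).
ΣA = 9160.00 in²
ΣAx_c = (5440.00)(16.00) + (2640.00)(87.00) + (1080.00)(52.00) = 372880.00 in³
ΣAy_c = (5440.00)(85.00) + (2640.00)(12.00) + (1080.00)(36.00) = 532960.00 in³
x_c = 372880.00 / 9160.00 = 40.71 in
y_c = 532960.00 / 9160.00 = 58.18 in

x_c = 40.71 in, y_c = 58.18 in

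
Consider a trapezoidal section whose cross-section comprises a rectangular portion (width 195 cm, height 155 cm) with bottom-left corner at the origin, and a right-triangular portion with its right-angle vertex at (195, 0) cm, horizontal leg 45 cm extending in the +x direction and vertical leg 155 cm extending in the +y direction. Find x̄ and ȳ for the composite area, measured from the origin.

Part | A | x̄ᵢ | ȳᵢ | A·x̄ᵢ | A·ȳᵢ
rectangular portion | 30225.00 | 97.50 | 77.50 | 2946937.50 | 2342437.50
triangular portion | 3487.50 | 210.00 | 51.67 | 732375.00 | 180187.50
Σ | 33712.50 |  |  | 3679312.50 | 2522625.00
x̄ = 3679312.50 / 33712.50 = 109.14 cm
ȳ = 2522625.00 / 33712.50 = 74.83 cm

x̄ = 109.14 cm, ȳ = 74.83 cm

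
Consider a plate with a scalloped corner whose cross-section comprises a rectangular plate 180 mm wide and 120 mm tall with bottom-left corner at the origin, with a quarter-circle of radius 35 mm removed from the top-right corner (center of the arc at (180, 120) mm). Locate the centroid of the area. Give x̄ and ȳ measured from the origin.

x̄ = 86.50 mm, ȳ = 57.90 mm

plate: A = 180 × 120 = 21600.00, centroid at (90.00, 60.00).
removed quarter-circle: A = −¼π·35² = -962.11, centroid at (165.15, 105.15).
ΣA = 20637.89 mm², ΣAx̄ = 1785111.37 mm³, ΣAȳ = 1194838.14 mm³.
x̄ = 1785111.37/20637.89 = 86.50 mm; ȳ = 1194838.14/20637.89 = 57.90 mm.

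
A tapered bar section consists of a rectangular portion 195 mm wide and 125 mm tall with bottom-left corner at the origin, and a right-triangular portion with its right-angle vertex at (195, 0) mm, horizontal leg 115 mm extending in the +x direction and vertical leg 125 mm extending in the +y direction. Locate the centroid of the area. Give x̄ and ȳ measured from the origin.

x̄ = 128.43 mm, ȳ = 57.76 mm

rectangular portion: A = 195 × 125 = 24375.00, centroid at (97.50, 62.50).
triangular portion: A = ½·115·125 = 7187.50, centroid at (233.33, 41.67).
ΣA = 31562.50 mm², ΣAx̄ = 4053645.83 mm³, ΣAȳ = 1822916.67 mm³.
x̄ = 4053645.83/31562.50 = 128.43 mm; ȳ = 1822916.67/31562.50 = 57.76 mm.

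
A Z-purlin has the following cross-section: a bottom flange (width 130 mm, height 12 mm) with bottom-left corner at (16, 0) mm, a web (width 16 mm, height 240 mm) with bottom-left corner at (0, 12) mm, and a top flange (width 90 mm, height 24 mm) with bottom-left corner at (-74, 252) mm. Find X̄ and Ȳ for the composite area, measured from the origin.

bottom flange: A = 130 × 12 = 1560.00, centroid at (81.00, 6.00).
web: A = 16 × 240 = 3840.00, centroid at (8.00, 132.00).
top flange: A = 90 × 24 = 2160.00, centroid at (-29.00, 264.00).
ΣA = 7560.00 mm², ΣAX̄ = 94440.00 mm³, ΣAȲ = 1086480.00 mm³.
X̄ = 94440.00/7560.00 = 12.49 mm; Ȳ = 1086480.00/7560.00 = 143.71 mm.

X̄ = 12.49 mm, Ȳ = 143.71 mm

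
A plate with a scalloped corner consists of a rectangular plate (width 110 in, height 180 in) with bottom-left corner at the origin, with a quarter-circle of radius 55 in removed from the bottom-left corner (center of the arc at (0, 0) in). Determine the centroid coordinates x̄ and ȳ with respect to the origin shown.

Part | A | x̄ᵢ | ȳᵢ | A·x̄ᵢ | A·ȳᵢ
plate | 19800.00 | 55.00 | 90.00 | 1089000.00 | 1782000.00
removed quarter-circle | -2375.83 | 23.34 | 23.34 | -55458.33 | -55458.33
Σ | 17424.17 |  |  | 1033541.67 | 1726541.67
x̄ = 1033541.67 / 17424.17 = 59.32 in
ȳ = 1726541.67 / 17424.17 = 99.09 in

x̄ = 59.32 in, ȳ = 99.09 in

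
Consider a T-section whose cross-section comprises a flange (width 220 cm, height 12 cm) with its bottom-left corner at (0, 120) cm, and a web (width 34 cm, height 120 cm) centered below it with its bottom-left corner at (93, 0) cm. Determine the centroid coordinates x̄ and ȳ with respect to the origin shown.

x̄ = 110.00 cm, ȳ = 85.93 cm

Part | A | x̄ᵢ | ȳᵢ | A·x̄ᵢ | A·ȳᵢ
web | 4080.00 | 110.00 | 60.00 | 448800.00 | 244800.00
flange | 2640.00 | 110.00 | 126.00 | 290400.00 | 332640.00
Σ | 6720.00 |  |  | 739200.00 | 577440.00
x̄ = 739200.00 / 6720.00 = 110.00 cm
ȳ = 577440.00 / 6720.00 = 85.93 cm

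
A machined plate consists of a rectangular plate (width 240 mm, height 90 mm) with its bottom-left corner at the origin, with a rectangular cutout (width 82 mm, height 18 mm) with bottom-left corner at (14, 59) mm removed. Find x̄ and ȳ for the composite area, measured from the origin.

Part | A | x̄ᵢ | ȳᵢ | A·x̄ᵢ | A·ȳᵢ
plate | 21600.00 | 120.00 | 45.00 | 2592000.00 | 972000.00
hole | -1476.00 | 55.00 | 68.00 | -81180.00 | -100368.00
Σ | 20124.00 |  |  | 2510820.00 | 871632.00
x̄ = 2510820.00 / 20124.00 = 124.77 mm
ȳ = 871632.00 / 20124.00 = 43.31 mm

x̄ = 124.77 mm, ȳ = 43.31 mm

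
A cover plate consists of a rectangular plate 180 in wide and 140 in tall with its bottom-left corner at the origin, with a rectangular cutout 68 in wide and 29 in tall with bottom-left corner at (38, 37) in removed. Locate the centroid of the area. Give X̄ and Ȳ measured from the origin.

plate: A = 180 × 140 = 25200.00, centroid at (90.00, 70.00).
hole: A = −(68 × 29) = -1972.00, centroid at (72.00, 51.50).
ΣA = 23228.00 in²
ΣAX̄ = (25200.00)(90.00) + (-1972.00)(72.00) = 2126016.00 in³
ΣAȲ = (25200.00)(70.00) + (-1972.00)(51.50) = 1662442.00 in³
X̄ = 2126016.00 / 23228.00 = 91.53 in
Ȳ = 1662442.00 / 23228.00 = 71.57 in

X̄ = 91.53 in, Ȳ = 71.57 in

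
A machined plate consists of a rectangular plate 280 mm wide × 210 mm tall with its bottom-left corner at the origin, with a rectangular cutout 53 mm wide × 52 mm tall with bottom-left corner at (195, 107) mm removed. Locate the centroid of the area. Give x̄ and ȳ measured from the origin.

plate: A = 280 × 210 = 58800.00, centroid at (140.00, 105.00).
hole: A = −(53 × 52) = -2756.00, centroid at (221.50, 133.00).
ΣA = 56044.00 mm², ΣAx̄ = 7621546.00 mm³, ΣAȳ = 5807452.00 mm³.
x̄ = 7621546.00/56044.00 = 135.99 mm; ȳ = 5807452.00/56044.00 = 103.62 mm.

x̄ = 135.99 mm, ȳ = 103.62 mm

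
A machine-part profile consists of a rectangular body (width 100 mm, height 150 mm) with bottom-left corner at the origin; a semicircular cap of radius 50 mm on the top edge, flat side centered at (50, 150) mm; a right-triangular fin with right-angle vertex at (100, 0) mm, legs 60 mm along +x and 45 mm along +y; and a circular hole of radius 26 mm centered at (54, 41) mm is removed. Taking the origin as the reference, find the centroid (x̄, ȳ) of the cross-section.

Part | A | x̄ᵢ | ȳᵢ | A·x̄ᵢ | A·ȳᵢ
rectangular body | 15000.00 | 50.00 | 75.00 | 750000.00 | 1125000.00
semicircular top | 3926.99 | 50.00 | 171.22 | 196349.54 | 672381.96
triangular fin | 1350.00 | 120.00 | 15.00 | 162000.00 | 20250.00
hole | -2123.72 | 54.00 | 41.00 | -114680.70 | -87072.38
Σ | 18153.27 |  |  | 993668.84 | 1730559.57
x̄ = 993668.84 / 18153.27 = 54.74 mm
ȳ = 1730559.57 / 18153.27 = 95.33 mm

x̄ = 54.74 mm, ȳ = 95.33 mm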